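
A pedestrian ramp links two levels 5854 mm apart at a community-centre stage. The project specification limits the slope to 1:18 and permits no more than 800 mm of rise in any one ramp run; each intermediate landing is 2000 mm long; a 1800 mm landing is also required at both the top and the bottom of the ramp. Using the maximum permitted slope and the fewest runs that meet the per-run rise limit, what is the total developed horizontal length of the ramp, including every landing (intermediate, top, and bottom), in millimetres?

5854 / 800 = 7.317 → round up to 8 ramp runs. That means 7 intermediate landings.
Ramp run (horizontal) at 1:18: 5854 × 18 = 105372 mm.
Intermediate landings: 7 × 2000 = 14000 mm.
Top and bottom landings: 2 × 1800 = 3600 mm.
Total = 105372 + 14000 + 3600 = 122972 mm.

122972 mm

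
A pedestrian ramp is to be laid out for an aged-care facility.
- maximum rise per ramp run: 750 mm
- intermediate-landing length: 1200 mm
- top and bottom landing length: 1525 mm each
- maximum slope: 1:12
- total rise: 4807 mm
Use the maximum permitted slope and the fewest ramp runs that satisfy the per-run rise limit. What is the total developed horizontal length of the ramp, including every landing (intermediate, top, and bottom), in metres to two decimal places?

4807 / 750 = 6.409 → round up to 7 ramp runs. That means 6 intermediate landings.
Horizontal run for 4807 mm of rise at 1:12 is 4807 × 12 = 57684 mm.
6 intermediate landings contribute 6 × 1200 = 7200 mm.
Top and bottom landings: 2 × 1525 = 3050 mm.
Total = 57684 + 7200 + 3050 = 67934 mm.
= 67.93 m.

67.93 m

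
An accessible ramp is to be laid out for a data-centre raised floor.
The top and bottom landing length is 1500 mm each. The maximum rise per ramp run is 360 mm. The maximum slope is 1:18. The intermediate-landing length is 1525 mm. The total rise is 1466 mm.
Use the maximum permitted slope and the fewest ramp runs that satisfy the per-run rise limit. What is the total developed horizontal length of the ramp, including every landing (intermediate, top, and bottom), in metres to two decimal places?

35.49 m

⌈1466/360⌉ = 5 ramp runs. That means 4 intermediate landings.
Ramp run (horizontal) at 1:18: 1466 × 18 = 26388 mm.
4 intermediate landings contribute 4 × 1525 = 6100 mm.
Top and bottom landings: 2 × 1500 = 3000 mm.
Total = 26388 + 6100 + 3000 = 35488 mm.
= 35.49 m.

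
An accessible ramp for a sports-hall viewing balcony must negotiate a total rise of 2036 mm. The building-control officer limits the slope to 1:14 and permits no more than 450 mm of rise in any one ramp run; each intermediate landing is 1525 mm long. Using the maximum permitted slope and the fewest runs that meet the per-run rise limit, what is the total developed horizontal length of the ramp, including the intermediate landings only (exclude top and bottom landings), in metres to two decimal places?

34.60 m

⌈2036/450⌉ = 5 ramp runs. That means 4 intermediate landings.
Ramp run (horizontal) at 1:14: 2036 × 14 = 28504 mm.
Intermediate landings: 4 × 1525 = 6100 mm.
Total developed length = 28504 + 6100 = 34604 mm.
= 34.60 m.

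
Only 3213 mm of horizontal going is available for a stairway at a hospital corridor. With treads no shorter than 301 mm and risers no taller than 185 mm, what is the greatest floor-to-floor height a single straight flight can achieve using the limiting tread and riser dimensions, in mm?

2035 mm

Treads that fit: ⌊3213 / 301⌋ = 10.
Risers = treads + 1 = 11.
Maximum height = 11 × 185 = 2035 mm.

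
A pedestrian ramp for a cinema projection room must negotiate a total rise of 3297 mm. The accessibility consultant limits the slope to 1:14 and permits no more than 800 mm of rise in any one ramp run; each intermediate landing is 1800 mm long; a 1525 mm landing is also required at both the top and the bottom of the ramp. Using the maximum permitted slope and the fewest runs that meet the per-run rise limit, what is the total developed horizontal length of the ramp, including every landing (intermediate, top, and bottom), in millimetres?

3297 / 800 = 4.12, so 5 ramp runs are needed. That means 4 intermediate landings.
Horizontal run for 3297 mm of rise at 1:14 is 3297 × 14 = 46158 mm.
Intermediate landings: 4 × 1800 = 7200 mm.
Top and bottom landings: 2 × 1525 = 3050 mm.
Total = 46158 + 7200 + 3050 = 56408 mm.

56408 mm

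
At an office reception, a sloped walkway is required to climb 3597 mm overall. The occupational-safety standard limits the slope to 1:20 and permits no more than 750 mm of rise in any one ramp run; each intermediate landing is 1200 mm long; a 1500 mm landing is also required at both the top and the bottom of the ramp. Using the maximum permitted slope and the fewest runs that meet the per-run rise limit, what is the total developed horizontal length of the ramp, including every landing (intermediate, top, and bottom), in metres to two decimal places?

At most 750 each: 3597/750 = 4.80, giving 5 ramp runs. That means 4 intermediate landings.
Ramp run (horizontal) at 1:20: 3597 × 20 = 71940 mm.
4 intermediate landings contribute 4 × 1200 = 4800 mm.
Top and bottom landings: 2 × 1500 = 3000 mm.
Total = 71940 + 4800 + 3000 = 79740 mm.
= 79.74 m.

79.74 m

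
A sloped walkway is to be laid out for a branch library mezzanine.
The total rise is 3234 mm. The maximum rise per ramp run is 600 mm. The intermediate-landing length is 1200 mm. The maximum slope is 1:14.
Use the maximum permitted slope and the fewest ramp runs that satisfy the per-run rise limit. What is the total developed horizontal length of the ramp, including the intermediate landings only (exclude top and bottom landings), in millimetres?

At most 600 each: 3234/600 = 5.39, giving 6 ramp runs. That means 5 intermediate landings.
Horizontal run for 3234 mm of rise at 1:14 is 3234 × 14 = 45276 mm.
5 intermediate landings contribute 5 × 1200 = 6000 mm.
Developed length = 45276 + 6000 = 51276 mm.

51276 mm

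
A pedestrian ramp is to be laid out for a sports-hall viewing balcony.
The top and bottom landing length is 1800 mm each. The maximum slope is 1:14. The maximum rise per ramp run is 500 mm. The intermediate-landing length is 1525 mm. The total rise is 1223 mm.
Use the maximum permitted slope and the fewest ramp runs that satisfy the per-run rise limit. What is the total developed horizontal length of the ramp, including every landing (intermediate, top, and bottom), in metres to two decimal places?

1223 / 500 = 2.446 → round up to 3 ramp runs. That means 2 intermediate landings.
Ramp run (horizontal) at 1:14: 1223 × 14 = 17122 mm.
Intermediate landings: 2 × 1525 = 3050 mm.
Top and bottom landings: 2 × 1800 = 3600 mm.
Total = 17122 + 3050 + 3600 = 23772 mm.
= 23.77 m.

23.77 m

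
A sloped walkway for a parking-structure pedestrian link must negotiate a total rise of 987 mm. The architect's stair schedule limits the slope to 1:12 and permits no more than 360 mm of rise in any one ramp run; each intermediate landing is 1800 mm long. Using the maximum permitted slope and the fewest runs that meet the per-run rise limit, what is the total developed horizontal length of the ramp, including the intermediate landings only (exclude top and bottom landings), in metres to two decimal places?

15.44 m

987 / 360 = 2.742 → round up to 3 ramp runs. That means 2 intermediate landings.
Ramp run (horizontal) at 1:12: 987 × 12 = 11844 mm.
2 intermediate landings contribute 2 × 1800 = 3600 mm.
Developed length = 11844 + 3600 = 15444 mm.
= 15.44 m.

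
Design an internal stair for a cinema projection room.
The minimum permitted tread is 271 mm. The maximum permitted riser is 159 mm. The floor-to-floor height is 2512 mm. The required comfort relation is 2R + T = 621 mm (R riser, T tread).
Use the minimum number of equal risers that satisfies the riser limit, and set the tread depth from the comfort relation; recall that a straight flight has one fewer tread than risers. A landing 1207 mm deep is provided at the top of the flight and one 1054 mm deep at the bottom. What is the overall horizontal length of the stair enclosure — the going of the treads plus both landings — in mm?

⌈2512/159⌉ = 16 risers.
Each riser is 2512/16 = 157 mm (≤ 159 mm).
From 2R + T = 621: T = 621 − 314 = 307 mm.
Treads = 16 − 1 = 15; going = 15 × 307 = 4605 mm.
Enclosure = 4605 + 1207 + 1054 = 6866 mm.

6866 mm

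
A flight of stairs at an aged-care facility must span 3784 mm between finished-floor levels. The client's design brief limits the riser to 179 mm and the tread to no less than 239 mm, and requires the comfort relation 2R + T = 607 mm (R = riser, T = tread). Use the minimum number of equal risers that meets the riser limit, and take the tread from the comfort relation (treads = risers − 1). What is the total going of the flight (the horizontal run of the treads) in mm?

At most 179 each: 3784/179 = 21.14, giving 22 risers.
Riser R = 3784 / 22 = 172 mm, within the 179 mm limit.
Tread T = 607 − 2 × 172 = 263 mm (≥ 239 mm).
22 risers give 21 treads; going = 21 × 263 = 5523 mm.

5523 mm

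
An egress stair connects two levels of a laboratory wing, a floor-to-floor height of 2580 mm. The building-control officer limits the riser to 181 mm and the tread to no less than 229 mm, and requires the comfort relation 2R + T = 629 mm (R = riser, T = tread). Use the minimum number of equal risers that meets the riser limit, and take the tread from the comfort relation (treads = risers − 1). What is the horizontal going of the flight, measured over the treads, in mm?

⌈2580/181⌉ = 15 risers.
Riser R = 2580 / 15 = 172 mm, within the 181 mm limit.
Tread T = 629 − 2 × 172 = 285 mm (≥ 229 mm).
15 risers give 14 treads; going = 14 × 285 = 3990 mm.

3990 mm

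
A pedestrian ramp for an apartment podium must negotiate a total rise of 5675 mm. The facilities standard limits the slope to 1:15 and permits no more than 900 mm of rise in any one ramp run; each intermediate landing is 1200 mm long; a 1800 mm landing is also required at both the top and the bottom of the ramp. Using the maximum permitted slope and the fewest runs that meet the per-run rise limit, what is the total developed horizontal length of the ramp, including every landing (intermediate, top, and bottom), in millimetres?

95925 mm

⌈5675/900⌉ = 7 ramp runs. That means 6 intermediate landings.
Horizontal run for 5675 mm of rise at 1:15 is 5675 × 15 = 85125 mm.
Intermediate landings: 6 × 1200 = 7200 mm.
Top and bottom landings: 2 × 1800 = 3600 mm.
Total = 85125 + 7200 + 3600 = 95925 mm.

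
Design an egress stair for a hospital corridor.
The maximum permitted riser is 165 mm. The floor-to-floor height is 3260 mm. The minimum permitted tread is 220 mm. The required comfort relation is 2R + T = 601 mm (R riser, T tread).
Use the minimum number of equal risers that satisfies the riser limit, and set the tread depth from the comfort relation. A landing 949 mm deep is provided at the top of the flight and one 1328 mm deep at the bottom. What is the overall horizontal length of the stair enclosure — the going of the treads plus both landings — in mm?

3260 / 165 = 19.76, so 20 risers are needed.
Each riser is 3260/20 = 163 mm (≤ 165 mm).
T = 601 − 2·163 = 275 mm, which satisfies the 220 mm minimum.
Going = (20 − 1) × 275 = 5225 mm.
Enclosure = 5225 + 949 + 1328 = 7502 mm.

7502 mm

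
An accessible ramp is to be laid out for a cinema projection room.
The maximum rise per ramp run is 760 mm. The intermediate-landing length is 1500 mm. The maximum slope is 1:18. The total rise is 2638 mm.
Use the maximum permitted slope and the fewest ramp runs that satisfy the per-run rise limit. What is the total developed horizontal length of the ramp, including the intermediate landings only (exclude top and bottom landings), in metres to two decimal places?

51.98 m

2638 / 760 = 3.47, so 4 ramp runs are needed. That means 3 intermediate landings.
Ramp run (horizontal) at 1:18: 2638 × 18 = 47484 mm.
3 intermediate landings contribute 3 × 1500 = 4500 mm.
Developed length = 47484 + 4500 = 51984 mm.
= 51.98 m.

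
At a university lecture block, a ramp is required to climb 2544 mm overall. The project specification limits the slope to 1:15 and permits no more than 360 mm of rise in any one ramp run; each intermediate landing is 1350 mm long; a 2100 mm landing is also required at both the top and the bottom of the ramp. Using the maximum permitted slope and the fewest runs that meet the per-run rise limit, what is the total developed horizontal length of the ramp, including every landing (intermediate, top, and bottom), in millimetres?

2544 / 360 = 7.067 → round up to 8 ramp runs. That means 7 intermediate landings.
Horizontal run for 2544 mm of rise at 1:15 is 2544 × 15 = 38160 mm.
Intermediate landings: 7 × 1350 = 9450 mm.
Top and bottom landings: 2 × 2100 = 4200 mm.
Total = 38160 + 9450 + 4200 = 51810 mm.

51810 mm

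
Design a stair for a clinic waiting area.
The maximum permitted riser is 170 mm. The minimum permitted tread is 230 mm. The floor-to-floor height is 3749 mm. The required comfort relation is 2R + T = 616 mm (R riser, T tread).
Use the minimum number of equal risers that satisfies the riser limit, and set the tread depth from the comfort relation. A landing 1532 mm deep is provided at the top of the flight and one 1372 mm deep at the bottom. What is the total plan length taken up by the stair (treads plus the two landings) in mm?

9284 mm

⌈3749/170⌉ = 23 risers.
R = 3749 ÷ 23 = 163 mm.
T = 616 − 2·163 = 290 mm, which satisfies the 230 mm minimum.
Going = (23 − 1) × 290 = 6380 mm.
Enclosure = 6380 + 1532 + 1372 = 9284 mm.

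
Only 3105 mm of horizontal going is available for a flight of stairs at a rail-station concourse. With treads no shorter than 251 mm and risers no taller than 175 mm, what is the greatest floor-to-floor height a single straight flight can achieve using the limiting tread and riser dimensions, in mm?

2275 mm

3105 / 251 = 12.37, so 12 treads fit.
Risers = treads + 1 = 13.
Maximum height = 13 × 175 = 2275 mm.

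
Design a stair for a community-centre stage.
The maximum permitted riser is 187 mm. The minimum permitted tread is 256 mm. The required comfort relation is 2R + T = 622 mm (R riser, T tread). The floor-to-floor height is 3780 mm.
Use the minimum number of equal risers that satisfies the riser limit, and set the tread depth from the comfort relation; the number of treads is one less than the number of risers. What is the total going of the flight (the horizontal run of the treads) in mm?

3780 / 187 = 20.21, so 21 risers are needed.
R = 3780 ÷ 21 = 180 mm.
T = 622 − 2·180 = 262 mm, which satisfies the 256 mm minimum.
21 risers give 20 treads; going = 20 × 262 = 5240 mm.

5240 mm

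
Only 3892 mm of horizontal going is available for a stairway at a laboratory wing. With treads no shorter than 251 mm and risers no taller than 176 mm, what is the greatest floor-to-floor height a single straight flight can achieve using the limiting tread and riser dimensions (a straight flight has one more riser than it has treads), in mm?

3892 / 251 = 15.51, so 15 treads fit.
Risers = treads + 1 = 16.
Maximum height = 16 × 176 = 2816 mm.

2816 mm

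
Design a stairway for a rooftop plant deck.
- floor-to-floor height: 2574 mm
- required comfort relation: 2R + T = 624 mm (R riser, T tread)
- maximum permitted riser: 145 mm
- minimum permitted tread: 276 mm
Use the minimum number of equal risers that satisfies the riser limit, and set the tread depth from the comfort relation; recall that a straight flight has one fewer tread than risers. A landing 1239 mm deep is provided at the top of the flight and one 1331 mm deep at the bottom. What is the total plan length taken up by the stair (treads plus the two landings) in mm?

At most 145 each: 2574/145 = 17.75, giving 18 risers.
Riser R = 2574 / 18 = 143 mm, within the 145 mm limit.
T = 624 − 2·143 = 338 mm, which satisfies the 276 mm minimum.
Going = (18 − 1) × 338 = 5746 mm.
Add landings: 5746 + 1239 + 1331 = 8316 mm.

8316 mm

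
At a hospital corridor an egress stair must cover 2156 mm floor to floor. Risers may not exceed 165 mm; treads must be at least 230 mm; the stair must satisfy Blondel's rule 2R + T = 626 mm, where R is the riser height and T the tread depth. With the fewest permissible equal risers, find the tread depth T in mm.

318 mm

2156 / 165 = 13.067 → round up to 14 risers.
R = 2156 ÷ 14 = 154 mm.
T = 626 − 2·154 = 318 mm, which satisfies the 230 mm minimum.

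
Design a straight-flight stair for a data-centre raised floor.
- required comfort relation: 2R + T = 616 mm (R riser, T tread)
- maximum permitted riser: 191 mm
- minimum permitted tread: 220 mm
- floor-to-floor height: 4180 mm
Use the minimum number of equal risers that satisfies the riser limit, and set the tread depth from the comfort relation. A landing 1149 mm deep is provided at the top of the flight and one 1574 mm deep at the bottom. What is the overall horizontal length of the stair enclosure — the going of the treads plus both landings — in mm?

7679 mm

4180 / 191 = 21.88, so 22 risers are needed.
Riser R = 4180 / 22 = 190 mm, within the 191 mm limit.
T = 616 − 2·190 = 236 mm, which satisfies the 220 mm minimum.
Treads = 22 − 1 = 21; going = 21 × 236 = 4956 mm.
Add landings: 4956 + 1149 + 1574 = 7679 mm.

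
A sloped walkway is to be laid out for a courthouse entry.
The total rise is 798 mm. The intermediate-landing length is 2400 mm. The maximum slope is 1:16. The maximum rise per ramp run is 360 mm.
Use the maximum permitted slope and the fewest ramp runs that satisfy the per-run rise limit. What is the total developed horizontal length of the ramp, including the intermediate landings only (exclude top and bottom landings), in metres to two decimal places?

At most 360 each: 798/360 = 2.22, giving 3 ramp runs. That means 2 intermediate landings.
Ramp run (horizontal) at 1:16: 798 × 16 = 12768 mm.
Intermediate landings: 2 × 2400 = 4800 mm.
Total developed length = 12768 + 4800 = 17568 mm.
= 17.57 m.

17.57 m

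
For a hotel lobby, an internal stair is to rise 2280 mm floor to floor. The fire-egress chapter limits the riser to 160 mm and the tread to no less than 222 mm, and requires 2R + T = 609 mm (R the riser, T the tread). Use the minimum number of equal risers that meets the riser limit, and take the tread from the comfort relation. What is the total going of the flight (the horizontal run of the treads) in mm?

4270 mm

2280 / 160 = 14.250 → round up to 15 risers.
Riser R = 2280 / 15 = 152 mm, within the 160 mm limit.
From 2R + T = 609: T = 609 − 304 = 305 mm.
15 risers give 14 treads; going = 14 × 305 = 4270 mm.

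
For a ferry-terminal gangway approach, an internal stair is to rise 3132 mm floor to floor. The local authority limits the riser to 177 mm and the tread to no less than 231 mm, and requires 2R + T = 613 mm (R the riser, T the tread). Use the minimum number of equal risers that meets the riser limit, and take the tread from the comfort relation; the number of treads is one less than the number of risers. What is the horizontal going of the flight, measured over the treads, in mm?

4505 mm

3132 / 177 = 17.695 → round up to 18 risers.
Riser R = 3132 / 18 = 174 mm, within the 177 mm limit.
Tread T = 613 − 2 × 174 = 265 mm (≥ 231 mm).
18 risers give 17 treads; going = 17 × 265 = 4505 mm.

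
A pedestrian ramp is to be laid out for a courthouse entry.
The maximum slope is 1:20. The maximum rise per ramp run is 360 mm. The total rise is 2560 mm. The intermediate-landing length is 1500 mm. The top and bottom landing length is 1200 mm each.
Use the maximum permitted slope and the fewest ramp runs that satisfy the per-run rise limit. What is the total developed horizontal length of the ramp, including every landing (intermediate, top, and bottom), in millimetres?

At most 360 each: 2560/360 = 7.11, giving 8 ramp runs. That means 7 intermediate landings.
Horizontal run for 2560 mm of rise at 1:20 is 2560 × 20 = 51200 mm.
7 intermediate landings contribute 7 × 1500 = 10500 mm.
Top and bottom landings: 2 × 1200 = 2400 mm.
Total = 51200 + 10500 + 2400 = 64100 mm.

64100 mm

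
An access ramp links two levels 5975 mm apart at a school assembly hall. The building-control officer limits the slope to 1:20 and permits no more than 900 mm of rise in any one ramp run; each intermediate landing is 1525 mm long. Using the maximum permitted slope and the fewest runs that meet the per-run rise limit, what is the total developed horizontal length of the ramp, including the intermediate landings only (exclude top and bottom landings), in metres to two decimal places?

⌈5975/900⌉ = 7 ramp runs. That means 6 intermediate landings.
Horizontal run for 5975 mm of rise at 1:20 is 5975 × 20 = 119500 mm.
6 intermediate landings contribute 6 × 1525 = 9150 mm.
Total developed length = 119500 + 9150 = 128650 mm.
= 128.65 m.

128.65 m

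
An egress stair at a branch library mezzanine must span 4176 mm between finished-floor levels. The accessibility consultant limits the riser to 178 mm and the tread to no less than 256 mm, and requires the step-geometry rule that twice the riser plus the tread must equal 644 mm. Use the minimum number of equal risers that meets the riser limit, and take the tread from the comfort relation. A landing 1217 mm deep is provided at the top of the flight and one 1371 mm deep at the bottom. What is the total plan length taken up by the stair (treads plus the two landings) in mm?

At most 178 each: 4176/178 = 23.46, giving 24 risers.
R = 4176 ÷ 24 = 174 mm.
From 2R + T = 644: T = 644 − 348 = 296 mm.
Treads = 24 − 1 = 23; going = 23 × 296 = 6808 mm.
Enclosure = 6808 + 1217 + 1371 = 9396 mm.

9396 mm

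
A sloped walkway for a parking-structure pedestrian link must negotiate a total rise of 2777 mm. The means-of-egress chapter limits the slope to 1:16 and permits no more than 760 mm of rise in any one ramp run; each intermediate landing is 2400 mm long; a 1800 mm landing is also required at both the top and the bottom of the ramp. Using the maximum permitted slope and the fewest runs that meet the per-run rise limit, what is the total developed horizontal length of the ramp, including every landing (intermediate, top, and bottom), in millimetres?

2777 / 760 = 3.654 → round up to 4 ramp runs. That means 3 intermediate landings.
Ramp run (horizontal) at 1:16: 2777 × 16 = 44432 mm.
Intermediate landings: 3 × 2400 = 7200 mm.
Top and bottom landings: 2 × 1800 = 3600 mm.
Total = 44432 + 7200 + 3600 = 55232 mm.

55232 mm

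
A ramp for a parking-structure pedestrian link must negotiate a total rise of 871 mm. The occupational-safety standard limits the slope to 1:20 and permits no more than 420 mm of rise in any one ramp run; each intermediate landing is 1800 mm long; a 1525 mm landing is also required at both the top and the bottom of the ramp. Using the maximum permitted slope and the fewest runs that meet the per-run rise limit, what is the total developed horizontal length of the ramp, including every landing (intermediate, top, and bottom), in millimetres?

⌈871/420⌉ = 3 ramp runs. That means 2 intermediate landings.
Ramp run (horizontal) at 1:20: 871 × 20 = 17420 mm.
Intermediate landings: 2 × 1800 = 3600 mm.
Top and bottom landings: 2 × 1525 = 3050 mm.
Total = 17420 + 3600 + 3050 = 24070 mm.

24070 mm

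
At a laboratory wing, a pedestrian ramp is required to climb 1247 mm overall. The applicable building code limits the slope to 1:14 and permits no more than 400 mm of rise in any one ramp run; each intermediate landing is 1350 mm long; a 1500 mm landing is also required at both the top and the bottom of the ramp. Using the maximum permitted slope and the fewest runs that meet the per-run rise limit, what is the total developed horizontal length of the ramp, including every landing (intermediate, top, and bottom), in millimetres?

24508 mm

⌈1247/400⌉ = 4 ramp runs. That means 3 intermediate landings.
Horizontal run for 1247 mm of rise at 1:14 is 1247 × 14 = 17458 mm.
3 intermediate landings contribute 3 × 1350 = 4050 mm.
Top and bottom landings: 2 × 1500 = 3000 mm.
Total = 17458 + 4050 + 3000 = 24508 mm.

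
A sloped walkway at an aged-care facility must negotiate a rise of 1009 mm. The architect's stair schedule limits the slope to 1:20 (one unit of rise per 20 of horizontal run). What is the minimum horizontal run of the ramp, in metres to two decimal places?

At 1:20 the run is 20 × 1009 = 20180 mm.
20180 mm = 20.18 m.

20.18 m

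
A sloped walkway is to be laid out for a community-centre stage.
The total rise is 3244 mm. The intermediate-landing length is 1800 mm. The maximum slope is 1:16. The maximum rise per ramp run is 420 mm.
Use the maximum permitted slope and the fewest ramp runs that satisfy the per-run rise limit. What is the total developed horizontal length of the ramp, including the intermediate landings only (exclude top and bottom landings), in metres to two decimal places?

64.50 m

⌈3244/420⌉ = 8 ramp runs. That means 7 intermediate landings.
Horizontal run for 3244 mm of rise at 1:16 is 3244 × 16 = 51904 mm.
Intermediate landings: 7 × 1800 = 12600 mm.
Developed length = 51904 + 12600 = 64504 mm.
= 64.50 m.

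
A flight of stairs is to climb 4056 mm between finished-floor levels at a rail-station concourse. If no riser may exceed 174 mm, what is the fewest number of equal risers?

4056 / 174 = 23.310 → round up to 24 risers.

24 risers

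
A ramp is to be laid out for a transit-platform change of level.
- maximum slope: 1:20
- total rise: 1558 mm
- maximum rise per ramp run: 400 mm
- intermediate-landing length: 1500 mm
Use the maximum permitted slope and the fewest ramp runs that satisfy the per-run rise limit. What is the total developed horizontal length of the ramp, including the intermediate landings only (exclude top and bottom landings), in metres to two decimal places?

35.66 m

At most 400 each: 1558/400 = 3.90, giving 4 ramp runs. That means 3 intermediate landings.
Horizontal run for 1558 mm of rise at 1:20 is 1558 × 20 = 31160 mm.
Intermediate landings: 3 × 1500 = 4500 mm.
Developed length = 31160 + 4500 = 35660 mm.
= 35.66 m.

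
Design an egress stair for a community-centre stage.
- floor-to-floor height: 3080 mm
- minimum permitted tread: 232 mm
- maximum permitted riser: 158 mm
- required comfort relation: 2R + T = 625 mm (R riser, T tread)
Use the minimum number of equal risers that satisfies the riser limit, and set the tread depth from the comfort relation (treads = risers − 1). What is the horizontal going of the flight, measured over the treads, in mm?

At most 158 each: 3080/158 = 19.49, giving 20 risers.
Each riser is 3080/20 = 154 mm (≤ 158 mm).
T = 625 − 2·154 = 317 mm, which satisfies the 232 mm minimum.
Treads = 20 − 1 = 19; going = 19 × 317 = 6023 mm.

6023 mm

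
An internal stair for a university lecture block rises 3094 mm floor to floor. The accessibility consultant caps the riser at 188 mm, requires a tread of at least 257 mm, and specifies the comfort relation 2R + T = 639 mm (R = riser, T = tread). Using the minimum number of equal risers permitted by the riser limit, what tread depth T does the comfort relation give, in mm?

3094 / 188 = 16.457 → round up to 17 risers.
Each riser is 3094/17 = 182 mm (≤ 188 mm).
T = 639 − 2·182 = 275 mm, which satisfies the 257 mm minimum.

275 mm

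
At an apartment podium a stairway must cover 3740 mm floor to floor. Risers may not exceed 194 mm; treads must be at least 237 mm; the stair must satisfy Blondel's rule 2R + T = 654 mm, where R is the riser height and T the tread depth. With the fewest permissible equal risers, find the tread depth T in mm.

280 mm

3740 / 194 = 19.278 → round up to 20 risers.
Riser R = 3740 / 20 = 187 mm, within the 194 mm limit.
T = 654 − 2·187 = 280 mm, which satisfies the 237 mm minimum.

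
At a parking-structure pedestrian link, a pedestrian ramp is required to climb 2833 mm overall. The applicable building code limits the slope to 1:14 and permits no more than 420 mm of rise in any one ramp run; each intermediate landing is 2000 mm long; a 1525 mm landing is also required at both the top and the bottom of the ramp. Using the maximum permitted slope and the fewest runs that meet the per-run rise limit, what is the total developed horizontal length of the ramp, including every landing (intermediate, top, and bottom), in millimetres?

54712 mm

2833 / 420 = 6.745 → round up to 7 ramp runs. That means 6 intermediate landings.
Ramp run (horizontal) at 1:14: 2833 × 14 = 39662 mm.
6 intermediate landings contribute 6 × 2000 = 12000 mm.
Top and bottom landings: 2 × 1525 = 3050 mm.
Total = 39662 + 12000 + 3050 = 54712 mm.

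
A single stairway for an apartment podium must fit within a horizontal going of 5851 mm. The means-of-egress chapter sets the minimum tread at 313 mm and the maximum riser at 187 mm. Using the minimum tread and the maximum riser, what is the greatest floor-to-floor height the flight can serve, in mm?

Treads that fit: ⌊5851 / 313⌋ = 18.
Risers = treads + 1 = 19.
Maximum height = 19 × 187 = 3553 mm.

3553 mm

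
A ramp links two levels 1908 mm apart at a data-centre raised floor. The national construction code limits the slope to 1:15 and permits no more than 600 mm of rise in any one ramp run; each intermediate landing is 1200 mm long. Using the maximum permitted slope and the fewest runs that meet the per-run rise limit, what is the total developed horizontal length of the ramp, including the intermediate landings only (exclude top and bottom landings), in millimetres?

⌈1908/600⌉ = 4 ramp runs. That means 3 intermediate landings.
Horizontal run for 1908 mm of rise at 1:15 is 1908 × 15 = 28620 mm.
Intermediate landings: 3 × 1200 = 3600 mm.
Total developed length = 28620 + 3600 = 32220 mm.

32220 mm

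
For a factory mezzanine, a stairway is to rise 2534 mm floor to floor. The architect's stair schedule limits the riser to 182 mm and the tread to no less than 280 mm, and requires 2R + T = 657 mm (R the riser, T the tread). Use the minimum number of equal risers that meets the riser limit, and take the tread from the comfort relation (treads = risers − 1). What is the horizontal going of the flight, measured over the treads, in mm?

2534 / 182 = 13.92, so 14 risers are needed.
R = 2534 ÷ 14 = 181 mm.
From 2R + T = 657: T = 657 − 362 = 295 mm.
Going = (14 − 1) × 295 = 3835 mm.

3835 mm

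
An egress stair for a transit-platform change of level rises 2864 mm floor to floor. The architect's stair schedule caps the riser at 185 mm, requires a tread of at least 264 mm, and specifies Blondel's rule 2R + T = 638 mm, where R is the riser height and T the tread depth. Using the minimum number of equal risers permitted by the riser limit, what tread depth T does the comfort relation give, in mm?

280 mm

2864 / 185 = 15.48, so 16 risers are needed.
Each riser is 2864/16 = 179 mm (≤ 185 mm).
T = 638 − 2·179 = 280 mm, which satisfies the 264 mm minimum.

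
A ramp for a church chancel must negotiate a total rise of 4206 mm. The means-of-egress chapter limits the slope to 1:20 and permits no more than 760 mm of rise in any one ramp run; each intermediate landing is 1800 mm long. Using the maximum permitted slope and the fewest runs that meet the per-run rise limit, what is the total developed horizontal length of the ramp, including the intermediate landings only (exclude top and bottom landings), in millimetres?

93120 mm

At most 760 each: 4206/760 = 5.53, giving 6 ramp runs. That means 5 intermediate landings.
Ramp run (horizontal) at 1:20: 4206 × 20 = 84120 mm.
5 intermediate landings contribute 5 × 1800 = 9000 mm.
Total developed length = 84120 + 9000 = 93120 mm.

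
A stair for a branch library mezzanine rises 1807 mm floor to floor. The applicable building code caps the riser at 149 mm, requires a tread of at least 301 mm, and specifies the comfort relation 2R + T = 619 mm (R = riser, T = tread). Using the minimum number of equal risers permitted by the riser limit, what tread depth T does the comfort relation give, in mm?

1807 / 149 = 12.13, so 13 risers are needed.
R = 1807 ÷ 13 = 139 mm.
From 2R + T = 619: T = 619 − 278 = 341 mm.

341 mm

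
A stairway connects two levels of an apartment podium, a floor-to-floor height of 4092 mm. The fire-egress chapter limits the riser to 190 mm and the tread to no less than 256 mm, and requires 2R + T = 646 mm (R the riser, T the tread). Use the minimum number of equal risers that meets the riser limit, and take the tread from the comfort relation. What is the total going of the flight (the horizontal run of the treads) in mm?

5754 mm

At most 190 each: 4092/190 = 21.54, giving 22 risers.
R = 4092 ÷ 22 = 186 mm.
From 2R + T = 646: T = 646 − 372 = 274 mm.
Treads = 22 − 1 = 21; going = 21 × 274 = 5754 mm.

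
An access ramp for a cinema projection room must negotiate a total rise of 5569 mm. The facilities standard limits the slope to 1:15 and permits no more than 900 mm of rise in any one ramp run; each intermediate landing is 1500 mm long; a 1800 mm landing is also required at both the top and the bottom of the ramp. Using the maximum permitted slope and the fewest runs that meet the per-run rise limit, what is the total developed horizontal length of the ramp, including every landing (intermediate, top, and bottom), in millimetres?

⌈5569/900⌉ = 7 ramp runs. That means 6 intermediate landings.
Horizontal run for 5569 mm of rise at 1:15 is 5569 × 15 = 83535 mm.
Intermediate landings: 6 × 1500 = 9000 mm.
Top and bottom landings: 2 × 1800 = 3600 mm.
Total = 83535 + 9000 + 3600 = 96135 mm.

96135 mm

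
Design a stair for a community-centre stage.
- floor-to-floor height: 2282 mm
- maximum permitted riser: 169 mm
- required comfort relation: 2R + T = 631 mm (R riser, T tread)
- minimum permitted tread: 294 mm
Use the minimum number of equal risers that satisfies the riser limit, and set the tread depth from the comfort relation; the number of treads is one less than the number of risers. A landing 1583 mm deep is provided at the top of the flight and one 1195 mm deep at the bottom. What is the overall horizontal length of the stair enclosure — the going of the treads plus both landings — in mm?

⌈2282/169⌉ = 14 risers.
Riser R = 2282 / 14 = 163 mm, within the 169 mm limit.
Tread T = 631 − 2 × 163 = 305 mm (≥ 294 mm).
14 risers give 13 treads; going = 13 × 305 = 3965 mm.
Enclosure = 3965 + 1583 + 1195 = 6743 mm.

6743 mm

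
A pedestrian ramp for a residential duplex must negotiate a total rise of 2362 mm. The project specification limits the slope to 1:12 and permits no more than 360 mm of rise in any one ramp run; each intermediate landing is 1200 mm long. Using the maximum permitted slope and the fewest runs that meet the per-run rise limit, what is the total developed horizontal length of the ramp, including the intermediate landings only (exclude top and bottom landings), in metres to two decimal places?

35.54 m

At most 360 each: 2362/360 = 6.56, giving 7 ramp runs. That means 6 intermediate landings.
Horizontal run for 2362 mm of rise at 1:12 is 2362 × 12 = 28344 mm.
6 intermediate landings contribute 6 × 1200 = 7200 mm.
Total developed length = 28344 + 7200 = 35544 mm.
= 35.54 m.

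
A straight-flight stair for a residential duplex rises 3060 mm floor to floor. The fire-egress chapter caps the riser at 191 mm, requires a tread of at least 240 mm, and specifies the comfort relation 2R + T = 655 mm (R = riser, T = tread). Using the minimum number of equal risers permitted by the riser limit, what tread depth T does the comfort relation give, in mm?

295 mm

3060 / 191 = 16.02, so 17 risers are needed.
Each riser is 3060/17 = 180 mm (≤ 191 mm).
From 2R + T = 655: T = 655 − 360 = 295 mm.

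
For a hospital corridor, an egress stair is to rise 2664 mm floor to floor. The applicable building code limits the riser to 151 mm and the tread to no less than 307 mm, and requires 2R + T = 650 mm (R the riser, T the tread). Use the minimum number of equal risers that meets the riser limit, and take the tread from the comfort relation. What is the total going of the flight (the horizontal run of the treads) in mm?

⌈2664/151⌉ = 18 risers.
Each riser is 2664/18 = 148 mm (≤ 151 mm).
Tread T = 650 − 2 × 148 = 354 mm (≥ 307 mm).
18 risers give 17 treads; going = 17 × 354 = 6018 mm.

6018 mm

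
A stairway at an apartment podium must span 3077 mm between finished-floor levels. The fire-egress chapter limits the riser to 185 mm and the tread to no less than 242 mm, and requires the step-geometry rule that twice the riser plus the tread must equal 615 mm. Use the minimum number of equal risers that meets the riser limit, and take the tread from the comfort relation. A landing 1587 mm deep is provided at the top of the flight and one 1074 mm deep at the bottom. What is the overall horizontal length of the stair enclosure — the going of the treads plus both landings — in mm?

⌈3077/185⌉ = 17 risers.
R = 3077 ÷ 17 = 181 mm.
T = 615 − 2·181 = 253 mm, which satisfies the 242 mm minimum.
Going = (17 − 1) × 253 = 4048 mm.
Add landings: 4048 + 1587 + 1074 = 6709 mm.

6709 mm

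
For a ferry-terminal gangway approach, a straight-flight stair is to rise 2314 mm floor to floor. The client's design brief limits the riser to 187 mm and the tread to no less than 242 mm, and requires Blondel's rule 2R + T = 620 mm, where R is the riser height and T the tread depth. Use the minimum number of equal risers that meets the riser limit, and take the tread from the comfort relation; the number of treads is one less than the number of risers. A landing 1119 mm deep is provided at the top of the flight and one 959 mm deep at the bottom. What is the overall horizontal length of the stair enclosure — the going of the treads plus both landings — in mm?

At most 187 each: 2314/187 = 12.37, giving 13 risers.
Each riser is 2314/13 = 178 mm (≤ 187 mm).
T = 620 − 2·178 = 264 mm, which satisfies the 242 mm minimum.
Treads = 13 − 1 = 12; going = 12 × 264 = 3168 mm.
Add landings: 3168 + 1119 + 959 = 5246 mm.

5246 mm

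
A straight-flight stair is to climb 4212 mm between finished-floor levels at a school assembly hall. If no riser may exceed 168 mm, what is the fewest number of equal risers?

4212 / 168 = 25.071 → round up to 26 risers.

26 risers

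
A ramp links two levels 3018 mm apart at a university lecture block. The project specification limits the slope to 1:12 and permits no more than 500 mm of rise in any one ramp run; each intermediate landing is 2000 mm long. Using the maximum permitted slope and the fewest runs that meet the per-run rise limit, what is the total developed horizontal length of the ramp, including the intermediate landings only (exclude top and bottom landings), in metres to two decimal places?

48.22 m

At most 500 each: 3018/500 = 6.04, giving 7 ramp runs. That means 6 intermediate landings.
Ramp run (horizontal) at 1:12: 3018 × 12 = 36216 mm.
Intermediate landings: 6 × 2000 = 12000 mm.
Total developed length = 36216 + 12000 = 48216 mm.
= 48.22 m.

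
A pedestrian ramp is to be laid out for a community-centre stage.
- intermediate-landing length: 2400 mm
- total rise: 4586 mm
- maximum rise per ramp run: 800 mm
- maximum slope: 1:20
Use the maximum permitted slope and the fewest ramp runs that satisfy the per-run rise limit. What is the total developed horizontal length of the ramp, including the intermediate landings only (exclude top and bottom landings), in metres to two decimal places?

⌈4586/800⌉ = 6 ramp runs. That means 5 intermediate landings.
Ramp run (horizontal) at 1:20: 4586 × 20 = 91720 mm.
5 intermediate landings contribute 5 × 2400 = 12000 mm.
Developed length = 91720 + 12000 = 103720 mm.
= 103.72 m.

103.72 m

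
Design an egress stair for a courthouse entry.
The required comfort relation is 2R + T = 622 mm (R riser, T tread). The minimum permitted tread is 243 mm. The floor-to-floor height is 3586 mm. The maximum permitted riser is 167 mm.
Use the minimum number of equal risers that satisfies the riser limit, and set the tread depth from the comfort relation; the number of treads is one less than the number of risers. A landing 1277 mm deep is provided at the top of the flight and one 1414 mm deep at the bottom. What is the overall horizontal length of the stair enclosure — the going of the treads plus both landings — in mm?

8907 mm

3586 / 167 = 21.47, so 22 risers are needed.
Each riser is 3586/22 = 163 mm (≤ 167 mm).
From 2R + T = 622: T = 622 − 326 = 296 mm.
Treads = 22 − 1 = 21; going = 21 × 296 = 6216 mm.
Add landings: 6216 + 1277 + 1414 = 8907 mm.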